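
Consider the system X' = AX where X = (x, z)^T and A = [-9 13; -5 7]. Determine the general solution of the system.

x(t) = -3K_1e^(-t)sin(t) + 2K_1e^(-t)cos(t) + 2K_2e^(-t)sin(t) + 3K_2e^(-t)cos(t), z(t) = -2K_1e^(-t)sin(t) + K_1e^(-t)cos(t) + K_2e^(-t)sin(t) + 2K_2e^(-t)cos(t)

Coefficient matrix A = [[-9, 13], [-5, 7]].
Characteristic polynomial det(A - λI) = λ^2 + 2λ + 2 = 0.
Eigenvalues λ = -1 ± i (complex conjugate pair).
For λ=-1+i: an eigenvector is (2,1) - i(-3,-2) = (2 + 3i, 1 + 2i).
A real fundamental pair from Re and Im of e^((-1+i)t)v: X_1 = e^(-t)(cos(t)·(2,1) + sin(t)·(-3,-2)), X_2 = e^(-t)(sin(t)·(2,1) - cos(t)·(-3,-2)).
General solution: K_1X_1 + K_2X_2.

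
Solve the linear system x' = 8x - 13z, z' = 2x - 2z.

x(t) = -3C_1e^(3t)sin(t) + 2C_1e^(3t)cos(t) + 2C_2e^(3t)sin(t) + 3C_2e^(3t)cos(t), z(t) = -C_1e^(3t)sin(t) + C_1e^(3t)cos(t) + C_2e^(3t)sin(t) + C_2e^(3t)cos(t)

Coefficient matrix A = [[8, -13], [2, -2]].
Characteristic polynomial det(A - λI) = λ^2 - 6λ + 10 = 0.
Eigenvalues λ = 3 ± i (complex conjugate pair).
For λ=3+i: an eigenvector is (2,1) - i(-3,-1) = (2 + 3i, 1 + i).
A real fundamental pair from Re and Im of e^((3+i)t)v: X_1 = e^(3t)(cos(t)·(2,1) + sin(t)·(-3,-1)), X_2 = e^(3t)(sin(t)·(2,1) - cos(t)·(-3,-1)).
General solution: C_1X_1 + C_2X_2.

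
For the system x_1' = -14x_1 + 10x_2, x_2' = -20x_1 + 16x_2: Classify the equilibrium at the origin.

saddle

A = [[-14,10],[-20,16]]; det(A-λI) = λ^2 - 2λ - 24.
λ = -4, 6: opposite signs.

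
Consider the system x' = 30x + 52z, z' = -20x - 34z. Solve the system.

x(t) = 3c_1e^(-2t)sin(4t) + 2c_1e^(-2t)cos(4t) + 2c_2e^(-2t)sin(4t) - 3c_2e^(-2t)cos(4t), z(t) = -2c_1e^(-2t)sin(4t) - c_1e^(-2t)cos(4t) - c_2e^(-2t)sin(4t) + 2c_2e^(-2t)cos(4t)

Coefficient matrix A = [[30, 52], [-20, -34]].
Characteristic polynomial det(A - λI) = λ^2 + 4λ + 20 = 0.
Eigenvalues λ = -2 ± 4i (complex conjugate pair).
For λ=-2+4i: an eigenvector is (2,-1) - i(3,-2) = (2 - 3i, -1 + 2i).
A real fundamental pair from Re and Im of e^((-2+4i)t)v: X_1 = e^(-2t)(cos(4t)·(2,-1) + sin(4t)·(3,-2)), X_2 = e^(-2t)(sin(4t)·(2,-1) - cos(4t)·(3,-2)).
General solution: c_1X_1 + c_2X_2.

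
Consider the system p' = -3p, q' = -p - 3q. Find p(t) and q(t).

p(t) = -K_2e^(-3t), q(t) = K_1e^(-3t) + K_2te^(-3t)

Coefficient matrix A = [[-3, 0], [-1, -3]].
Characteristic polynomial det(A - λI) = λ^2 + 6λ + 9 = 0.
Single eigenvalue λ = -3 with algebraic multiplicity 2.
Eigenvector v = (0,1); generalized eigenvector w with (A-λI)w=v is (-1,0).
General solution: e^(-3t)[K_1·v + K_2·(t·v + w)].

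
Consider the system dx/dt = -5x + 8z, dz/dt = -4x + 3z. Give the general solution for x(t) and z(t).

x(t) = -c_1e^(-t)sin(4t) + c_1e^(-t)cos(4t) + c_2e^(-t)sin(4t) + c_2e^(-t)cos(4t), z(t) = -c_1e^(-t)sin(4t) + c_2e^(-t)cos(4t)

Coefficient matrix A = [[-5, 8], [-4, 3]].
Characteristic polynomial det(A - λI) = λ^2 + 2λ + 17 = 0.
Eigenvalues λ = -1 ± 4i (complex conjugate pair).
For λ=-1+4i: an eigenvector is (1,0) - i(-1,-1) = (1 + i, 0 + i).
A real fundamental pair from Re and Im of e^((-1+4i)t)v: X_1 = e^(-t)(cos(4t)·(1,0) + sin(4t)·(-1,-1)), X_2 = e^(-t)(sin(4t)·(1,0) - cos(4t)·(-1,-1)).
General solution: c_1X_1 + c_2X_2.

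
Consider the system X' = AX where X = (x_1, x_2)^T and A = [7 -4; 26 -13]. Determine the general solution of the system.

Coefficient matrix A = [[7, -4], [26, -13]].
Characteristic polynomial det(A - λI) = λ^2 + 6λ + 13 = 0.
Eigenvalues λ = -3 ± 2i (complex conjugate pair).
For λ=-3+2i: an eigenvector is (1,2) - i(1,3) = (1 - i, 2 - 3i).
A real fundamental pair from Re and Im of e^((-3+2i)t)v: X_1 = e^(-3t)(cos(2t)·(1,2) + sin(2t)·(1,3)), X_2 = e^(-3t)(sin(2t)·(1,2) - cos(2t)·(1,3)).
General solution: c_1X_1 + c_2X_2.

x_1(t) = c_1e^(-3t)sin(2t) + c_1e^(-3t)cos(2t) + c_2e^(-3t)sin(2t) - c_2e^(-3t)cos(2t), x_2(t) = 3c_1e^(-3t)sin(2t) + 2c_1e^(-3t)cos(2t) + 2c_2e^(-3t)sin(2t) - 3c_2e^(-3t)cos(2t)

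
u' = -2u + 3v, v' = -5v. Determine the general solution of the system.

u(t) = -C_1e^(-2t) + C_2e^(-5t), v(t) = -C_2e^(-5t)

Coefficient matrix A = [[-2, 3], [0, -5]].
Characteristic polynomial det(A - λI) = λ^2 + 7λ + 10 = 0.
Eigenvalues λ = -2, -5.
For λ=-2: (A-λI) row 1 is [0, 3], so an eigenvector is (-1, 0).
For λ=-5: (A-λI) row 1 is [3, 3], so an eigenvector is (1, -1).
General solution: C_1e^(-2t)(-1,0) + C_2e^(-5t)(1,-1).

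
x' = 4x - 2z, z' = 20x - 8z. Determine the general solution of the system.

x(t) = K_1e^(-2t)sin(2t) - K_2e^(-2t)cos(2t), z(t) = 3K_1e^(-2t)sin(2t) - K_1e^(-2t)cos(2t) - K_2e^(-2t)sin(2t) - 3K_2e^(-2t)cos(2t)

Coefficient matrix A = [[4, -2], [20, -8]].
Characteristic polynomial det(A - λI) = λ^2 + 4λ + 8 = 0.
Eigenvalues λ = -2 ± 2i (complex conjugate pair).
For λ=-2+2i: an eigenvector is (0,-1) - i(1,3) = (0 - i, -1 - 3i).
A real fundamental pair from Re and Im of e^((-2+2i)t)v: X_1 = e^(-2t)(cos(2t)·(0,-1) + sin(2t)·(1,3)), X_2 = e^(-2t)(sin(2t)·(0,-1) - cos(2t)·(1,3)).
General solution: K_1X_1 + K_2X_2.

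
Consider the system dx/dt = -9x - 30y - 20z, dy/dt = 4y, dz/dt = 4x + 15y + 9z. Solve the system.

x(t) = -2K_1e^(t) - 10K_2e^(4t) + 5K_3e^(-t), y(t) = K_2e^(4t), z(t) = K_1e^(t) + 5K_2e^(4t) - 2K_3e^(-t)

Coefficient matrix A = [[-9, -30, -20], [0, 4, 0], [4, 15, 9]].
det(A - λI) = 0 gives eigenvalues λ = 1, 4, -1.
For λ=1: eigenvector (-2,0,1).
For λ=4: eigenvector (-10,1,5).
For λ=-1: eigenvector (5,0,-2).
General solution: K_1e^(t)(-2,0,1) + K_2e^(4t)(-10,1,5) + K_3e^(-t)(5,0,-2).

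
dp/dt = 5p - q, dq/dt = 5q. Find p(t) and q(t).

Coefficient matrix A = [[5, -1], [0, 5]].
Characteristic polynomial det(A - λI) = λ^2 - 10λ + 25 = 0.
Single eigenvalue λ = 5 with algebraic multiplicity 2.
Eigenvector v = (1,0); generalized eigenvector w with (A-λI)w=v is (-2,-1).
General solution: e^(5t)[K_1·v + K_2·(t·v + w)].

p(t) = K_1e^(5t) + K_2te^(5t) - 2K_2e^(5t), q(t) = -K_2e^(5t)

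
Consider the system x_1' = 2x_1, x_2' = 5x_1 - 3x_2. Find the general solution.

Coefficient matrix A = [[2, 0], [5, -3]].
Characteristic polynomial det(A - λI) = λ^2 + λ - 6 = 0.
Eigenvalues λ = -3, 2.
For λ=-3: (A-λI) row 1 is [5, 0], so an eigenvector is (0, 1).
For λ=2: (A-λI) row 2 is [5, -5], so an eigenvector is (-1, -1).
General solution: K_1e^(-3t)(0,1) + K_2e^(2t)(-1,-1).

x_1(t) = -K_2e^(2t), x_2(t) = K_1e^(-3t) - K_2e^(2t)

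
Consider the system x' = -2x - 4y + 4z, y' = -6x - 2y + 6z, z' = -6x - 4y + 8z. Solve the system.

Coefficient matrix A = [[-2, -4, 4], [-6, -2, 6], [-6, -4, 8]].
det(A - λI) = 0 gives eigenvalues λ = 2, 4, -2.
For λ=2: eigenvector (1,0,1).
For λ=4: eigenvector (0,1,1).
For λ=-2: eigenvector (-1,-1,-1).
General solution: c_1e^(2t)(1,0,1) + c_2e^(4t)(0,1,1) + c_3e^(-2t)(-1,-1,-1).

x(t) = c_1e^(2t) - c_3e^(-2t), y(t) = c_2e^(4t) - c_3e^(-2t), z(t) = c_1e^(2t) + c_2e^(4t) - c_3e^(-2t)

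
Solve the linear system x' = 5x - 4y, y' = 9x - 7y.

Coefficient matrix A = [[5, -4], [9, -7]].
Characteristic polynomial det(A - λI) = λ^2 + 2λ + 1 = 0.
Single eigenvalue λ = -1 with algebraic multiplicity 2.
Eigenvector v = (-2,-3); generalized eigenvector w with (A-λI)w=v is (-1,-1).
General solution: e^(-t)[C_1·v + C_2·(t·v + w)].

x(t) = -2C_1e^(-t) - 2C_2te^(-t) - C_2e^(-t), y(t) = -3C_1e^(-t) - 3C_2te^(-t) - C_2e^(-t)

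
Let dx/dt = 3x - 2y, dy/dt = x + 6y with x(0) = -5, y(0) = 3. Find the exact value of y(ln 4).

A = [[3,-2],[1,6]]; eigenvalues λ = 5, 4.
Eigenvectors: (-1,1) for λ=5, (2,-1) for λ=4.
From the initial condition, c_1 = 1, c_2 = -2.
y(ln 4) = (1)(4^5)(1) + (-2)(4^4)(-1) = 1536.

1536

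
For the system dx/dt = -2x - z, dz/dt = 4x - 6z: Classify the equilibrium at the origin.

A = [[-2,-1],[4,-6]]; det(A-λI) = λ^2 + 8λ + 16.
repeated λ = -4 with a single eigenvector.

stable improper node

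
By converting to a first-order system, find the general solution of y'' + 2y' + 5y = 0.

Let x_1 = y, x_2 = y'. Then x_1' = x_2 and x_2' = -5x_1 - 2x_2.
A = [[0,1],[-5,-2]]; det(A-λI) = λ^2 + 2λ + 5.
Eigenvalues λ = -1 ± 2i.

y(t) = c_1e^(-t)cos(2t) + c_2e^(-t)sin(2t)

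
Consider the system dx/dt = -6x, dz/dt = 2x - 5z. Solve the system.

Coefficient matrix A = [[-6, 0], [2, -5]].
Characteristic polynomial det(A - λI) = λ^2 + 11λ + 30 = 0.
Eigenvalues λ = -6, -5.
For λ=-6: (A-λI) row 2 is [2, 1], so an eigenvector is (-1, 2).
For λ=-5: (A-λI) row 1 is [-1, 0], so an eigenvector is (0, -1).
General solution: K_1e^(-6t)(-1,2) + K_2e^(-5t)(0,-1).

x(t) = -K_1e^(-6t), z(t) = 2K_1e^(-6t) - K_2e^(-5t)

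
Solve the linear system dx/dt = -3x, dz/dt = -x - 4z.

Coefficient matrix A = [[-3, 0], [-1, -4]].
Characteristic polynomial det(A - λI) = λ^2 + 7λ + 12 = 0.
Eigenvalues λ = -4, -3.
For λ=-4: (A-λI) row 1 is [1, 0], so an eigenvector is (0, 1).
For λ=-3: (A-λI) row 2 is [-1, -1], so an eigenvector is (-1, 1).
General solution: C_1e^(-4t)(0,1) + C_2e^(-3t)(-1,1).

x(t) = -C_2e^(-3t), z(t) = C_1e^(-4t) + C_2e^(-3t)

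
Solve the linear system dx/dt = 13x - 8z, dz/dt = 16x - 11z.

Coefficient matrix A = [[13, -8], [16, -11]].
Characteristic polynomial det(A - λI) = λ^2 - 2λ - 15 = 0.
Eigenvalues λ = 5, -3.
For λ=5: (A-λI) row 1 is [8, -8], so an eigenvector is (-1, -1).
For λ=-3: (A-λI) row 1 is [16, -8], so an eigenvector is (-1, -2).
General solution: K_1e^(5t)(-1,-1) + K_2e^(-3t)(-1,-2).

x(t) = -K_1e^(5t) - K_2e^(-3t), z(t) = -K_1e^(5t) - 2K_2e^(-3t)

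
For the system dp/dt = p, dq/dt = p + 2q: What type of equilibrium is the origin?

A = [[1,0],[1,2]]; det(A-λI) = λ^2 - 3λ + 2.
λ = 1, 2: both positive.

unstable node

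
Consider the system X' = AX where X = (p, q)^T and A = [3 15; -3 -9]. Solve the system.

p(t) = -2C_1e^(-3t)sin(3t) - C_1e^(-3t)cos(3t) - C_2e^(-3t)sin(3t) + 2C_2e^(-3t)cos(3t), q(t) = C_1e^(-3t)sin(3t) - C_2e^(-3t)cos(3t)

Coefficient matrix A = [[3, 15], [-3, -9]].
Characteristic polynomial det(A - λI) = λ^2 + 6λ + 18 = 0.
Eigenvalues λ = -3 ± 3i (complex conjugate pair).
For λ=-3+3i: an eigenvector is (-1,0) - i(-2,1) = (-1 + 2i, 0 - i).
A real fundamental pair from Re and Im of e^((-3+3i)t)v: X_1 = e^(-3t)(cos(3t)·(-1,0) + sin(3t)·(-2,1)), X_2 = e^(-3t)(sin(3t)·(-1,0) - cos(3t)·(-2,1)).
General solution: C_1X_1 + C_2X_2.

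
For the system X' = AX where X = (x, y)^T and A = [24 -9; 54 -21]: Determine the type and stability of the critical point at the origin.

saddle

A = [[24,-9],[54,-21]]; det(A-λI) = λ^2 - 3λ - 18.
λ = 6, -3: opposite signs.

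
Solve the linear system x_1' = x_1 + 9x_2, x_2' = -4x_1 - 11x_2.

x_1(t) = 3c_1e^(-5t) + 3c_2te^(-5t) - c_2e^(-5t), x_2(t) = -2c_1e^(-5t) - 2c_2te^(-5t) + c_2e^(-5t)

Coefficient matrix A = [[1, 9], [-4, -11]].
Characteristic polynomial det(A - λI) = λ^2 + 10λ + 25 = 0.
Single eigenvalue λ = -5 with algebraic multiplicity 2.
Eigenvector v = (3,-2); generalized eigenvector w with (A-λI)w=v is (-1,1).
General solution: e^(-5t)[c_1·v + c_2·(t·v + w)].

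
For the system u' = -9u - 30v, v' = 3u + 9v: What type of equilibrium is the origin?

center

A = [[-9,-30],[3,9]]; det(A-λI) = λ^2 + 9.
λ = 0 ± 3i: zero real part.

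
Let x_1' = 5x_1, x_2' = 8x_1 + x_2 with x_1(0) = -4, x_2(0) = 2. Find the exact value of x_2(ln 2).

-236

A = [[5,0],[8,1]]; eigenvalues λ = 1, 5.
Eigenvectors: (0,1) for λ=1, (-1,-2) for λ=5.
From the initial condition, c_1 = 10, c_2 = 4.
x_2(ln 2) = (10)(2^1)(1) + (4)(2^5)(-2) = -236.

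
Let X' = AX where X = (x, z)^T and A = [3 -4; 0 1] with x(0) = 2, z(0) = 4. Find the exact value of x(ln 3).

-138

A = [[3,-4],[0,1]]; eigenvalues λ = 3, 1.
Eigenvectors: (1,0) for λ=3, (2,1) for λ=1.
From the initial condition, c_1 = -6, c_2 = 4.
x(ln 3) = (-6)(3^3)(1) + (4)(3^1)(2) = -138.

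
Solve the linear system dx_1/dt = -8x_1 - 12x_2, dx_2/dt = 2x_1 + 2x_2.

Coefficient matrix A = [[-8, -12], [2, 2]].
Characteristic polynomial det(A - λI) = λ^2 + 6λ + 8 = 0.
Eigenvalues λ = -2, -4.
For λ=-2: (A-λI) row 1 is [-6, -12], so an eigenvector is (2, -1).
For λ=-4: (A-λI) row 1 is [-4, -12], so an eigenvector is (-3, 1).
General solution: K_1e^(-2t)(2,-1) + K_2e^(-4t)(-3,1).

x_1(t) = 2K_1e^(-2t) - 3K_2e^(-4t), x_2(t) = -K_1e^(-2t) + K_2e^(-4t)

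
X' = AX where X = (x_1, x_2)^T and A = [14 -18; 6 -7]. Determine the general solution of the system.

x_1(t) = 2C_1e^(5t) + 3C_2e^(2t), x_2(t) = C_1e^(5t) + 2C_2e^(2t)

Coefficient matrix A = [[14, -18], [6, -7]].
Characteristic polynomial det(A - λI) = λ^2 - 7λ + 10 = 0.
Eigenvalues λ = 5, 2.
For λ=5: (A-λI) row 1 is [9, -18], so an eigenvector is (2, 1).
For λ=2: (A-λI) row 1 is [12, -18], so an eigenvector is (3, 2).
General solution: C_1e^(5t)(2,1) + C_2e^(2t)(3,2).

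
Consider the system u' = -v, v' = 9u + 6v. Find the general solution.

u(t) = C_1e^(3t) + C_2te^(3t), v(t) = -3C_1e^(3t) - 3C_2te^(3t) - C_2e^(3t)

Coefficient matrix A = [[0, -1], [9, 6]].
Characteristic polynomial det(A - λI) = λ^2 - 6λ + 9 = 0.
Single eigenvalue λ = 3 with algebraic multiplicity 2.
Eigenvector v = (1,-3); generalized eigenvector w with (A-λI)w=v is (0,-1).
General solution: e^(3t)[C_1·v + C_2·(t·v + w)].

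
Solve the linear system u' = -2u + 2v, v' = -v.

u(t) = -K_1e^(-2t) + 2K_2e^(-t), v(t) = K_2e^(-t)

Coefficient matrix A = [[-2, 2], [0, -1]].
Characteristic polynomial det(A - λI) = λ^2 + 3λ + 2 = 0.
Eigenvalues λ = -2, -1.
For λ=-2: (A-λI) row 1 is [0, 2], so an eigenvector is (-1, 0).
For λ=-1: (A-λI) row 1 is [-1, 2], so an eigenvector is (2, 1).
General solution: K_1e^(-2t)(-1,0) + K_2e^(-t)(2,1).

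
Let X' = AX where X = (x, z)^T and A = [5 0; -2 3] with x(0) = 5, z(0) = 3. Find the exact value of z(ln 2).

A = [[5,0],[-2,3]]; eigenvalues λ = 3, 5.
Eigenvectors: (0,-1) for λ=3, (-1,1) for λ=5.
From the initial condition, c_1 = -8, c_2 = -5.
z(ln 2) = (-8)(2^3)(-1) + (-5)(2^5)(1) = -96.

-96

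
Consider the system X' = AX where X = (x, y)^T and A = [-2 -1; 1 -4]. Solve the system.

Coefficient matrix A = [[-2, -1], [1, -4]].
Characteristic polynomial det(A - λI) = λ^2 + 6λ + 9 = 0.
Single eigenvalue λ = -3 with algebraic multiplicity 2.
Eigenvector v = (-1,-1); generalized eigenvector w with (A-λI)w=v is (-3,-2).
General solution: e^(-3t)[c_1·v + c_2·(t·v + w)].

x(t) = -c_1e^(-3t) - c_2te^(-3t) - 3c_2e^(-3t), y(t) = -c_1e^(-3t) - c_2te^(-3t) - 2c_2e^(-3t)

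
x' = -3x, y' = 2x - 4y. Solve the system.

x(t) = c_1e^(-3t), y(t) = 2c_1e^(-3t) - c_2e^(-4t)

Coefficient matrix A = [[-3, 0], [2, -4]].
Characteristic polynomial det(A - λI) = λ^2 + 7λ + 12 = 0.
Eigenvalues λ = -3, -4.
For λ=-3: (A-λI) row 2 is [2, -1], so an eigenvector is (1, 2).
For λ=-4: (A-λI) row 1 is [1, 0], so an eigenvector is (0, -1).
General solution: c_1e^(-3t)(1,2) + c_2e^(-4t)(0,-1).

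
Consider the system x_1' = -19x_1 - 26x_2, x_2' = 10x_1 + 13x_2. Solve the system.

x_1(t) = -3K_1e^(-3t)sin(2t) + 2K_1e^(-3t)cos(2t) + 2K_2e^(-3t)sin(2t) + 3K_2e^(-3t)cos(2t), x_2(t) = 2K_1e^(-3t)sin(2t) - K_1e^(-3t)cos(2t) - K_2e^(-3t)sin(2t) - 2K_2e^(-3t)cos(2t)

Coefficient matrix A = [[-19, -26], [10, 13]].
Characteristic polynomial det(A - λI) = λ^2 + 6λ + 13 = 0.
Eigenvalues λ = -3 ± 2i (complex conjugate pair).
For λ=-3+2i: an eigenvector is (2,-1) - i(-3,2) = (2 + 3i, -1 - 2i).
A real fundamental pair from Re and Im of e^((-3+2i)t)v: X_1 = e^(-3t)(cos(2t)·(2,-1) + sin(2t)·(-3,2)), X_2 = e^(-3t)(sin(2t)·(2,-1) - cos(2t)·(-3,2)).
General solution: K_1X_1 + K_2X_2.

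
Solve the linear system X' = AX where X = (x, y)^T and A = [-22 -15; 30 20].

x(t) = c_1e^(-t)sin(3t) + 2c_1e^(-t)cos(3t) + 2c_2e^(-t)sin(3t) - c_2e^(-t)cos(3t), y(t) = -c_1e^(-t)sin(3t) - 3c_1e^(-t)cos(3t) - 3c_2e^(-t)sin(3t) + c_2e^(-t)cos(3t)

Coefficient matrix A = [[-22, -15], [30, 20]].
Characteristic polynomial det(A - λI) = λ^2 + 2λ + 10 = 0.
Eigenvalues λ = -1 ± 3i (complex conjugate pair).
For λ=-1+3i: an eigenvector is (2,-3) - i(1,-1) = (2 - i, -3 + i).
A real fundamental pair from Re and Im of e^((-1+3i)t)v: X_1 = e^(-t)(cos(3t)·(2,-3) + sin(3t)·(1,-1)), X_2 = e^(-t)(sin(3t)·(2,-3) - cos(3t)·(1,-1)).
General solution: c_1X_1 + c_2X_2.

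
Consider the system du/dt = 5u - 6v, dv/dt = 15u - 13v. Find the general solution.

Coefficient matrix A = [[5, -6], [15, -13]].
Characteristic polynomial det(A - λI) = λ^2 + 8λ + 25 = 0.
Eigenvalues λ = -4 ± 3i (complex conjugate pair).
For λ=-4+3i: an eigenvector is (1,1) - i(1,2) = (1 - i, 1 - 2i).
A real fundamental pair from Re and Im of e^((-4+3i)t)v: X_1 = e^(-4t)(cos(3t)·(1,1) + sin(3t)·(1,2)), X_2 = e^(-4t)(sin(3t)·(1,1) - cos(3t)·(1,2)).
General solution: c_1X_1 + c_2X_2.

u(t) = c_1e^(-4t)sin(3t) + c_1e^(-4t)cos(3t) + c_2e^(-4t)sin(3t) - c_2e^(-4t)cos(3t), v(t) = 2c_1e^(-4t)sin(3t) + c_1e^(-4t)cos(3t) + c_2e^(-4t)sin(3t) - 2c_2e^(-4t)cos(3t)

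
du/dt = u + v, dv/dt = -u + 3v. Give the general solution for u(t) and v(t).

u(t) = -K_1e^(2t) - K_2te^(2t) - K_2e^(2t), v(t) = -K_1e^(2t) - K_2te^(2t) - 2K_2e^(2t)

Coefficient matrix A = [[1, 1], [-1, 3]].
Characteristic polynomial det(A - λI) = λ^2 - 4λ + 4 = 0.
Single eigenvalue λ = 2 with algebraic multiplicity 2.
Eigenvector v = (-1,-1); generalized eigenvector w with (A-λI)w=v is (-1,-2).
General solution: e^(2t)[K_1·v + K_2·(t·v + w)].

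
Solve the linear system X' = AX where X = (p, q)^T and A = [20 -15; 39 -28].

p(t) = C_1e^(-4t)sin(3t) + 2C_1e^(-4t)cos(3t) + 2C_2e^(-4t)sin(3t) - C_2e^(-4t)cos(3t), q(t) = 2C_1e^(-4t)sin(3t) + 3C_1e^(-4t)cos(3t) + 3C_2e^(-4t)sin(3t) - 2C_2e^(-4t)cos(3t)

Coefficient matrix A = [[20, -15], [39, -28]].
Characteristic polynomial det(A - λI) = λ^2 + 8λ + 25 = 0.
Eigenvalues λ = -4 ± 3i (complex conjugate pair).
For λ=-4+3i: an eigenvector is (2,3) - i(1,2) = (2 - i, 3 - 2i).
A real fundamental pair from Re and Im of e^((-4+3i)t)v: X_1 = e^(-4t)(cos(3t)·(2,3) + sin(3t)·(1,2)), X_2 = e^(-4t)(sin(3t)·(2,3) - cos(3t)·(1,2)).
General solution: C_1X_1 + C_2X_2.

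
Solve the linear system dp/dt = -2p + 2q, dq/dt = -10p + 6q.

p(t) = C_1e^(2t)sin(2t) - C_2e^(2t)cos(2t), q(t) = 2C_1e^(2t)sin(2t) + C_1e^(2t)cos(2t) + C_2e^(2t)sin(2t) - 2C_2e^(2t)cos(2t)

Coefficient matrix A = [[-2, 2], [-10, 6]].
Characteristic polynomial det(A - λI) = λ^2 - 4λ + 8 = 0.
Eigenvalues λ = 2 ± 2i (complex conjugate pair).
For λ=2+2i: an eigenvector is (0,1) - i(1,2) = (0 - i, 1 - 2i).
A real fundamental pair from Re and Im of e^((2+2i)t)v: X_1 = e^(2t)(cos(2t)·(0,1) + sin(2t)·(1,2)), X_2 = e^(2t)(sin(2t)·(0,1) - cos(2t)·(1,2)).
General solution: C_1X_1 + C_2X_2.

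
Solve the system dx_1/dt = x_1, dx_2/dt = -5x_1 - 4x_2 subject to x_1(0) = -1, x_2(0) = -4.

x_1(t) = -e^(t), x_2(t) = e^(t) - 5e^(-4t)

Coefficient matrix A = [[1, 0], [-5, -4]].
Characteristic polynomial det(A - λI) = λ^2 + 3λ - 4 = 0.
Eigenvalues λ = -4, 1.
For λ=-4: (A-λI) row 1 is [5, 0], so an eigenvector is (0, -1).
For λ=1: (A-λI) row 2 is [-5, -5], so an eigenvector is (1, -1).
General solution: K_1e^(-4t)(0,-1) + K_2e^(t)(1,-1).
Applying x_1(0)=-1, x_2(0)=-4 gives K_1=5, K_2=-1.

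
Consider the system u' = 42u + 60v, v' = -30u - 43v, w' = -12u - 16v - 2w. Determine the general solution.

u(t) = -4c_2e^(-3t) + 3c_3e^(2t), v(t) = 3c_2e^(-3t) - 2c_3e^(2t), w(t) = c_1e^(-2t) - c_3e^(2t)

Coefficient matrix A = [[42, 60, 0], [-30, -43, 0], [-12, -16, -2]].
det(A - λI) = 0 gives eigenvalues λ = -2, -3, 2.
For λ=-2: eigenvector (0,0,1).
For λ=-3: eigenvector (-4,3,0).
For λ=2: eigenvector (3,-2,-1).
General solution: c_1e^(-2t)(0,0,1) + c_2e^(-3t)(-4,3,0) + c_3e^(2t)(3,-2,-1).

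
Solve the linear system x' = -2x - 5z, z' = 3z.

Coefficient matrix A = [[-2, -5], [0, 3]].
Characteristic polynomial det(A - λI) = λ^2 - λ - 6 = 0.
Eigenvalues λ = 3, -2.
For λ=3: (A-λI) row 1 is [-5, -5], so an eigenvector is (-1, 1).
For λ=-2: (A-λI) row 1 is [0, -5], so an eigenvector is (1, 0).
General solution: c_1e^(3t)(-1,1) + c_2e^(-2t)(1,0).

x(t) = -c_1e^(3t) + c_2e^(-2t), z(t) = c_1e^(3t)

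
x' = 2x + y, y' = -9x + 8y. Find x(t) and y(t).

Coefficient matrix A = [[2, 1], [-9, 8]].
Characteristic polynomial det(A - λI) = λ^2 - 10λ + 25 = 0.
Single eigenvalue λ = 5 with algebraic multiplicity 2.
Eigenvector v = (-1,-3); generalized eigenvector w with (A-λI)w=v is (0,-1).
General solution: e^(5t)[C_1·v + C_2·(t·v + w)].

x(t) = -C_1e^(5t) - C_2te^(5t), y(t) = -3C_1e^(5t) - 3C_2te^(5t) - C_2e^(5t)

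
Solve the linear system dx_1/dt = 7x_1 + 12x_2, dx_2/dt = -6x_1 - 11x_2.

x_1(t) = 2K_1e^(t) - K_2e^(-5t), x_2(t) = -K_1e^(t) + K_2e^(-5t)

Coefficient matrix A = [[7, 12], [-6, -11]].
Characteristic polynomial det(A - λI) = λ^2 + 4λ - 5 = 0.
Eigenvalues λ = 1, -5.
For λ=1: (A-λI) row 1 is [6, 12], so an eigenvector is (2, -1).
For λ=-5: (A-λI) row 1 is [12, 12], so an eigenvector is (-1, 1).
General solution: K_1e^(t)(2,-1) + K_2e^(-5t)(-1,1).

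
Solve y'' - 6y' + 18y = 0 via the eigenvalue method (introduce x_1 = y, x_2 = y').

y(t) = K_1e^(3t)cos(3t) + K_2e^(3t)sin(3t)

Let x_1 = y, x_2 = y'. Then x_1' = x_2 and x_2' = -18x_1 + 6x_2.
A = [[0,1],[-18,6]]; det(A-λI) = λ^2 - 6λ + 18.
Eigenvalues λ = 3 ± 3i.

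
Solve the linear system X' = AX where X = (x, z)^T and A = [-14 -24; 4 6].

x(t) = -3C_1e^(-6t) - 2C_2e^(-2t), z(t) = C_1e^(-6t) + C_2e^(-2t)

Coefficient matrix A = [[-14, -24], [4, 6]].
Characteristic polynomial det(A - λI) = λ^2 + 8λ + 12 = 0.
Eigenvalues λ = -6, -2.
For λ=-6: (A-λI) row 1 is [-8, -24], so an eigenvector is (-3, 1).
For λ=-2: (A-λI) row 1 is [-12, -24], so an eigenvector is (-2, 1).
General solution: C_1e^(-6t)(-3,1) + C_2e^(-2t)(-2,1).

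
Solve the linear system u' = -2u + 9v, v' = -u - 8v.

u(t) = 3C_1e^(-5t) + 3C_2te^(-5t) - 2C_2e^(-5t), v(t) = -C_1e^(-5t) - C_2te^(-5t) + C_2e^(-5t)

Coefficient matrix A = [[-2, 9], [-1, -8]].
Characteristic polynomial det(A - λI) = λ^2 + 10λ + 25 = 0.
Single eigenvalue λ = -5 with algebraic multiplicity 2.
Eigenvector v = (3,-1); generalized eigenvector w with (A-λI)w=v is (-2,1).
General solution: e^(-5t)[C_1·v + C_2·(t·v + w)].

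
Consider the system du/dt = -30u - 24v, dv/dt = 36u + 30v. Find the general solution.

u(t) = -K_1e^(-6t) - 2K_2e^(6t), v(t) = K_1e^(-6t) + 3K_2e^(6t)

Coefficient matrix A = [[-30, -24], [36, 30]].
Characteristic polynomial det(A - λI) = λ^2 - 36 = 0.
Eigenvalues λ = -6, 6.
For λ=-6: (A-λI) row 1 is [-24, -24], so an eigenvector is (-1, 1).
For λ=6: (A-λI) row 1 is [-36, -24], so an eigenvector is (-2, 3).
General solution: K_1e^(-6t)(-1,1) + K_2e^(6t)(-2,3).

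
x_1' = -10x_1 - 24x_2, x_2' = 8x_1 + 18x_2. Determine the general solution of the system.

x_1(t) = 3K_1e^(6t) + 2K_2e^(2t), x_2(t) = -2K_1e^(6t) - K_2e^(2t)

Coefficient matrix A = [[-10, -24], [8, 18]].
Characteristic polynomial det(A - λI) = λ^2 - 8λ + 12 = 0.
Eigenvalues λ = 6, 2.
For λ=6: (A-λI) row 1 is [-16, -24], so an eigenvector is (3, -2).
For λ=2: (A-λI) row 1 is [-12, -24], so an eigenvector is (2, -1).
General solution: K_1e^(6t)(3,-2) + K_2e^(2t)(2,-1).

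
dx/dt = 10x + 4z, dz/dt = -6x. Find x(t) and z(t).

x(t) = 2K_1e^(4t) + K_2e^(6t), z(t) = -3K_1e^(4t) - K_2e^(6t)

Coefficient matrix A = [[10, 4], [-6, 0]].
Characteristic polynomial det(A - λI) = λ^2 - 10λ + 24 = 0.
Eigenvalues λ = 4, 6.
For λ=4: (A-λI) row 1 is [6, 4], so an eigenvector is (2, -3).
For λ=6: (A-λI) row 1 is [4, 4], so an eigenvector is (1, -1).
General solution: K_1e^(4t)(2,-3) + K_2e^(6t)(1,-1).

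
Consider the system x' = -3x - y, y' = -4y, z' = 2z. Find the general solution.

Coefficient matrix A = [[-3, -1, 0], [0, -4, 0], [0, 0, 2]].
det(A - λI) = 0 gives eigenvalues λ = -3, -4, 2.
For λ=-3: eigenvector (-1,0,0).
For λ=-4: eigenvector (1,1,0).
For λ=2: eigenvector (0,0,1).
General solution: K_1e^(-3t)(-1,0,0) + K_2e^(-4t)(1,1,0) + K_3e^(2t)(0,0,1).

x(t) = -K_1e^(-3t) + K_2e^(-4t), y(t) = K_2e^(-4t), z(t) = K_3e^(2t)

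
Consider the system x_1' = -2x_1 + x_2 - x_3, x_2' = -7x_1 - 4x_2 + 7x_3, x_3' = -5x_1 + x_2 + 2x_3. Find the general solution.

Coefficient matrix A = [[-2, 1, -1], [-7, -4, 7], [-5, 1, 2]].
det(A - λI) = 0 gives eigenvalues λ = -4, 3, -3.
For λ=-4: eigenvector (-1,1,-1).
For λ=3: eigenvector (0,1,1).
For λ=-3: eigenvector (-1,0,-1).
General solution: c_1e^(-4t)(-1,1,-1) + c_2e^(3t)(0,1,1) + c_3e^(-3t)(-1,0,-1).

x_1(t) = -c_1e^(-4t) - c_3e^(-3t), x_2(t) = c_1e^(-4t) + c_2e^(3t), x_3(t) = -c_1e^(-4t) + c_2e^(3t) - c_3e^(-3t)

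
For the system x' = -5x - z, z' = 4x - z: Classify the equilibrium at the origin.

stable improper node

A = [[-5,-1],[4,-1]]; det(A-λI) = λ^2 + 6λ + 9.
repeated λ = -3 with a single eigenvector.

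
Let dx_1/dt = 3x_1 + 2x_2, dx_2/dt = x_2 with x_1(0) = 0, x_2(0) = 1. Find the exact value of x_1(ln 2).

6

A = [[3,2],[0,1]]; eigenvalues λ = 3, 1.
Eigenvectors: (1,0) for λ=3, (1,-1) for λ=1.
From the initial condition, c_1 = 1, c_2 = -1.
x_1(ln 2) = (1)(2^3)(1) + (-1)(2^1)(1) = 6.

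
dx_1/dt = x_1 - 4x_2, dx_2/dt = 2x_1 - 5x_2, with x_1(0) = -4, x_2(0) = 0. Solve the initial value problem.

Coefficient matrix A = [[1, -4], [2, -5]].
Characteristic polynomial det(A - λI) = λ^2 + 4λ + 3 = 0.
Eigenvalues λ = -1, -3.
For λ=-1: (A-λI) row 1 is [2, -4], so an eigenvector is (-2, -1).
For λ=-3: (A-λI) row 1 is [4, -4], so an eigenvector is (1, 1).
General solution: c_1e^(-t)(-2,-1) + c_2e^(-3t)(1,1).
Applying x_1(0)=-4, x_2(0)=0 gives c_1=4, c_2=4.

x_1(t) = -8e^(-t) + 4e^(-3t), x_2(t) = -4e^(-t) + 4e^(-3t)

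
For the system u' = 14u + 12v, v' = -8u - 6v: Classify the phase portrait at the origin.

unstable node

A = [[14,12],[-8,-6]]; det(A-λI) = λ^2 - 8λ + 12.
λ = 2, 6: both positive.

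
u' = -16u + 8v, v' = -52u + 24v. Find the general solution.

u(t) = -c_1e^(4t)sin(4t) + c_1e^(4t)cos(4t) + c_2e^(4t)sin(4t) + c_2e^(4t)cos(4t), v(t) = -3c_1e^(4t)sin(4t) + 2c_1e^(4t)cos(4t) + 2c_2e^(4t)sin(4t) + 3c_2e^(4t)cos(4t)

Coefficient matrix A = [[-16, 8], [-52, 24]].
Characteristic polynomial det(A - λI) = λ^2 - 8λ + 32 = 0.
Eigenvalues λ = 4 ± 4i (complex conjugate pair).
For λ=4+4i: an eigenvector is (1,2) - i(-1,-3) = (1 + i, 2 + 3i).
A real fundamental pair from Re and Im of e^((4+4i)t)v: X_1 = e^(4t)(cos(4t)·(1,2) + sin(4t)·(-1,-3)), X_2 = e^(4t)(sin(4t)·(1,2) - cos(4t)·(-1,-3)).
General solution: c_1X_1 + c_2X_2.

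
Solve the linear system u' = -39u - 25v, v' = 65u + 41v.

Coefficient matrix A = [[-39, -25], [65, 41]].
Characteristic polynomial det(A - λI) = λ^2 - 2λ + 26 = 0.
Eigenvalues λ = 1 ± 5i (complex conjugate pair).
For λ=1+5i: an eigenvector is (-2,3) - i(1,-2) = (-2 - i, 3 + 2i).
A real fundamental pair from Re and Im of e^((1+5i)t)v: X_1 = e^(t)(cos(5t)·(-2,3) + sin(5t)·(1,-2)), X_2 = e^(t)(sin(5t)·(-2,3) - cos(5t)·(1,-2)).
General solution: c_1X_1 + c_2X_2.

u(t) = c_1e^(t)sin(5t) - 2c_1e^(t)cos(5t) - 2c_2e^(t)sin(5t) - c_2e^(t)cos(5t), v(t) = -2c_1e^(t)sin(5t) + 3c_1e^(t)cos(5t) + 3c_2e^(t)sin(5t) + 2c_2e^(t)cos(5t)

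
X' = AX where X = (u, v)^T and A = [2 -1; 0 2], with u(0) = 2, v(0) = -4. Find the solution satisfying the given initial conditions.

u(t) = 4te^(2t) + 2e^(2t), v(t) = -4e^(2t)

Coefficient matrix A = [[2, -1], [0, 2]].
Characteristic polynomial det(A - λI) = λ^2 - 4λ + 4 = 0.
Single eigenvalue λ = 2 with algebraic multiplicity 2.
Eigenvector v = (1,0); generalized eigenvector w with (A-λI)w=v is (-2,-1).
General solution: e^(2t)[C_1·v + C_2·(t·v + w)].
Applying u(0)=2, v(0)=-4 gives C_1=10, C_2=4.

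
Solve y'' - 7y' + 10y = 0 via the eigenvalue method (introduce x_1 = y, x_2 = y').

Let x_1 = y, x_2 = y'. Then x_1' = x_2 and x_2' = -10x_1 + 7x_2.
A = [[0,1],[-10,7]]; det(A-λI) = λ^2 - 7λ + 10.
Eigenvalues λ = 2, 5 with eigenvectors (1,2), (1,5).

y(t) = C_1e^(2t) + C_2e^(5t)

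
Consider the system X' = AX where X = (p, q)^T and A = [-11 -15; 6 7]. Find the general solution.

p(t) = -C_1e^(-2t)sin(3t) + 2C_1e^(-2t)cos(3t) + 2C_2e^(-2t)sin(3t) + C_2e^(-2t)cos(3t), q(t) = C_1e^(-2t)sin(3t) - C_1e^(-2t)cos(3t) - C_2e^(-2t)sin(3t) - C_2e^(-2t)cos(3t)

Coefficient matrix A = [[-11, -15], [6, 7]].
Characteristic polynomial det(A - λI) = λ^2 + 4λ + 13 = 0.
Eigenvalues λ = -2 ± 3i (complex conjugate pair).
For λ=-2+3i: an eigenvector is (2,-1) - i(-1,1) = (2 + i, -1 - i).
A real fundamental pair from Re and Im of e^((-2+3i)t)v: X_1 = e^(-2t)(cos(3t)·(2,-1) + sin(3t)·(-1,1)), X_2 = e^(-2t)(sin(3t)·(2,-1) - cos(3t)·(-1,1)).
General solution: C_1X_1 + C_2X_2.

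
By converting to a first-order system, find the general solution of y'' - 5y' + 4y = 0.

y(t) = C_1e^(4t) + C_2e^(t)

Let x_1 = y, x_2 = y'. Then x_1' = x_2 and x_2' = -4x_1 + 5x_2.
A = [[0,1],[-4,5]]; det(A-λI) = λ^2 - 5λ + 4.
Eigenvalues λ = 4, 1 with eigenvectors (1,4), (1,1).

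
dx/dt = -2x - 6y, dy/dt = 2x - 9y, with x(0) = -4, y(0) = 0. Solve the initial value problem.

x(t) = -16e^(-5t) + 12e^(-6t), y(t) = -8e^(-5t) + 8e^(-6t)

Coefficient matrix A = [[-2, -6], [2, -9]].
Characteristic polynomial det(A - λI) = λ^2 + 11λ + 30 = 0.
Eigenvalues λ = -6, -5.
For λ=-6: (A-λI) row 1 is [4, -6], so an eigenvector is (3, 2).
For λ=-5: (A-λI) row 1 is [3, -6], so an eigenvector is (-2, -1).
General solution: C_1e^(-6t)(3,2) + C_2e^(-5t)(-2,-1).
Applying x(0)=-4, y(0)=0 gives C_1=4, C_2=8.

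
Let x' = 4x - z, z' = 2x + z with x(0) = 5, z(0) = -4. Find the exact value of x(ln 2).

76

A = [[4,-1],[2,1]]; eigenvalues λ = 3, 2.
Eigenvectors: (1,1) for λ=3, (1,2) for λ=2.
From the initial condition, c_1 = 14, c_2 = -9.
x(ln 2) = (14)(2^3)(1) + (-9)(2^2)(1) = 76.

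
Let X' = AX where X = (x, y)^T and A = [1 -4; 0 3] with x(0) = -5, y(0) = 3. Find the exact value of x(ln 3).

-159

A = [[1,-4],[0,3]]; eigenvalues λ = 1, 3.
Eigenvectors: (1,0) for λ=1, (-2,1) for λ=3.
From the initial condition, c_1 = 1, c_2 = 3.
x(ln 3) = (1)(3^1)(1) + (3)(3^3)(-2) = -159.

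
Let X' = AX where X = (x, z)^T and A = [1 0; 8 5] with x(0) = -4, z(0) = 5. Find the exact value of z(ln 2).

-80

A = [[1,0],[8,5]]; eigenvalues λ = 5, 1.
Eigenvectors: (0,1) for λ=5, (1,-2) for λ=1.
From the initial condition, c_1 = -3, c_2 = -4.
z(ln 2) = (-3)(2^5)(1) + (-4)(2^1)(-2) = -80.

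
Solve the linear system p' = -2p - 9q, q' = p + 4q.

Coefficient matrix A = [[-2, -9], [1, 4]].
Characteristic polynomial det(A - λI) = λ^2 - 2λ + 1 = 0.
Single eigenvalue λ = 1 with algebraic multiplicity 2.
Eigenvector v = (3,-1); generalized eigenvector w with (A-λI)w=v is (-1,0).
General solution: e^(t)[c_1·v + c_2·(t·v + w)].

p(t) = 3c_1e^(t) + 3c_2te^(t) - c_2e^(t), q(t) = -c_1e^(t) - c_2te^(t)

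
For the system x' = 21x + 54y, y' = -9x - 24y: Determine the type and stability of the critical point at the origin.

A = [[21,54],[-9,-24]]; det(A-λI) = λ^2 + 3λ - 18.
λ = -6, 3: opposite signs.

saddle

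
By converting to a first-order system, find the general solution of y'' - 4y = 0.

y(t) = K_1e^(-2t) + K_2e^(2t)

Let x_1 = y, x_2 = y'. Then x_1' = x_2 and x_2' = 4x_1.
A = [[0,1],[4,0]]; det(A-λI) = λ^2 - 4.
Eigenvalues λ = -2, 2 with eigenvectors (1,-2), (1,2).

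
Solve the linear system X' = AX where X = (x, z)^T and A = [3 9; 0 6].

x(t) = -3K_1e^(6t) - K_2e^(3t), z(t) = -K_1e^(6t)

Coefficient matrix A = [[3, 9], [0, 6]].
Characteristic polynomial det(A - λI) = λ^2 - 9λ + 18 = 0.
Eigenvalues λ = 6, 3.
For λ=6: (A-λI) row 1 is [-3, 9], so an eigenvector is (-3, -1).
For λ=3: (A-λI) row 1 is [0, 9], so an eigenvector is (-1, 0).
General solution: K_1e^(6t)(-3,-1) + K_2e^(3t)(-1,0).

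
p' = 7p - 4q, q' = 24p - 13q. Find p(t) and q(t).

Coefficient matrix A = [[7, -4], [24, -13]].
Characteristic polynomial det(A - λI) = λ^2 + 6λ + 5 = 0.
Eigenvalues λ = -1, -5.
For λ=-1: (A-λI) row 1 is [8, -4], so an eigenvector is (-1, -2).
For λ=-5: (A-λI) row 1 is [12, -4], so an eigenvector is (-1, -3).
General solution: C_1e^(-t)(-1,-2) + C_2e^(-5t)(-1,-3).

p(t) = -C_1e^(-t) - C_2e^(-5t), q(t) = -2C_1e^(-t) - 3C_2e^(-5t)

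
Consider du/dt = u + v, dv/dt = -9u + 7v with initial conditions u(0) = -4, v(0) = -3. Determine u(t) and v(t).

u(t) = 9te^(4t) - 4e^(4t), v(t) = 27te^(4t) - 3e^(4t)

Coefficient matrix A = [[1, 1], [-9, 7]].
Characteristic polynomial det(A - λI) = λ^2 - 8λ + 16 = 0.
Single eigenvalue λ = 4 with algebraic multiplicity 2.
Eigenvector v = (-1,-3); generalized eigenvector w with (A-λI)w=v is (1,2).
General solution: e^(4t)[C_1·v + C_2·(t·v + w)].
Applying u(0)=-4, v(0)=-3 gives C_1=-5, C_2=-9.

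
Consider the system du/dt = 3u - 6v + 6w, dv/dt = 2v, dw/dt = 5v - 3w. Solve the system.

Coefficient matrix A = [[3, -6, 6], [0, 2, 0], [0, 5, -3]].
det(A - λI) = 0 gives eigenvalues λ = 3, -3, 2.
For λ=3: eigenvector (1,0,0).
For λ=-3: eigenvector (-1,0,1).
For λ=2: eigenvector (0,1,1).
General solution: c_1e^(3t)(1,0,0) + c_2e^(-3t)(-1,0,1) + c_3e^(2t)(0,1,1).

u(t) = c_1e^(3t) - c_2e^(-3t), v(t) = c_3e^(2t), w(t) = c_2e^(-3t) + c_3e^(2t)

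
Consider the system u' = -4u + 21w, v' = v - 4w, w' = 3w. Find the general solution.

u(t) = 3C_1e^(3t) + C_3e^(-4t), v(t) = -2C_1e^(3t) + C_2e^(t), w(t) = C_1e^(3t)

Coefficient matrix A = [[-4, 0, 21], [0, 1, -4], [0, 0, 3]].
det(A - λI) = 0 gives eigenvalues λ = 3, 1, -4.
For λ=3: eigenvector (3,-2,1).
For λ=1: eigenvector (0,1,0).
For λ=-4: eigenvector (1,0,0).
General solution: C_1e^(3t)(3,-2,1) + C_2e^(t)(0,1,0) + C_3e^(-4t)(1,0,0).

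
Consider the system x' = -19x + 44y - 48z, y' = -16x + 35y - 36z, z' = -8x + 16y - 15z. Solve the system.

Coefficient matrix A = [[-19, 44, -48], [-16, 35, -36], [-8, 16, -15]].
det(A - λI) = 0 gives eigenvalues λ = 3, -3, 1.
For λ=3: eigenvector (2,1,0).
For λ=-3: eigenvector (5,4,2).
For λ=1: eigenvector (2,2,1).
General solution: C_1e^(3t)(2,1,0) + C_2e^(-3t)(5,4,2) + C_3e^(t)(2,2,1).

x(t) = 2C_1e^(3t) + 5C_2e^(-3t) + 2C_3e^(t), y(t) = C_1e^(3t) + 4C_2e^(-3t) + 2C_3e^(t), z(t) = 2C_2e^(-3t) + C_3e^(t)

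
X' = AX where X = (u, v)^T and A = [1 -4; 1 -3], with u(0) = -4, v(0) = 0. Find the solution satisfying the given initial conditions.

Coefficient matrix A = [[1, -4], [1, -3]].
Characteristic polynomial det(A - λI) = λ^2 + 2λ + 1 = 0.
Single eigenvalue λ = -1 with algebraic multiplicity 2.
Eigenvector v = (-2,-1); generalized eigenvector w with (A-λI)w=v is (-3,-1).
General solution: e^(-t)[K_1·v + K_2·(t·v + w)].
Applying u(0)=-4, v(0)=0 gives K_1=-4, K_2=4.

u(t) = -8te^(-t) - 4e^(-t), v(t) = -4te^(-t)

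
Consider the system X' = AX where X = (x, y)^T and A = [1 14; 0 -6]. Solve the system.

x(t) = 2K_1e^(-6t) + K_2e^(t), y(t) = -K_1e^(-6t)

Coefficient matrix A = [[1, 14], [0, -6]].
Characteristic polynomial det(A - λI) = λ^2 + 5λ - 6 = 0.
Eigenvalues λ = -6, 1.
For λ=-6: (A-λI) row 1 is [7, 14], so an eigenvector is (2, -1).
For λ=1: (A-λI) row 1 is [0, 14], so an eigenvector is (1, 0).
General solution: K_1e^(-6t)(2,-1) + K_2e^(t)(1,0).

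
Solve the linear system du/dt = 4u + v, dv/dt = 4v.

Coefficient matrix A = [[4, 1], [0, 4]].
Characteristic polynomial det(A - λI) = λ^2 - 8λ + 16 = 0.
Single eigenvalue λ = 4 with algebraic multiplicity 2.
Eigenvector v = (1,0); generalized eigenvector w with (A-λI)w=v is (3,1).
General solution: e^(4t)[c_1·v + c_2·(t·v + w)].

u(t) = c_1e^(4t) + c_2te^(4t) + 3c_2e^(4t), v(t) = c_2e^(4t)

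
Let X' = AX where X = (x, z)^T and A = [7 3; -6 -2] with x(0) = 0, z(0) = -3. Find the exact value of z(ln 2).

A = [[7,3],[-6,-2]]; eigenvalues λ = 4, 1.
Eigenvectors: (1,-1) for λ=4, (-1,2) for λ=1.
From the initial condition, c_1 = -3, c_2 = -3.
z(ln 2) = (-3)(2^4)(-1) + (-3)(2^1)(2) = 36.

36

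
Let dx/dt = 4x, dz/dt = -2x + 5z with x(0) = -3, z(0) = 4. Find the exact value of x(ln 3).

A = [[4,0],[-2,5]]; eigenvalues λ = 5, 4.
Eigenvectors: (0,1) for λ=5, (1,2) for λ=4.
From the initial condition, c_1 = 10, c_2 = -3.
x(ln 3) = (10)(3^5)(0) + (-3)(3^4)(1) = -243.

-243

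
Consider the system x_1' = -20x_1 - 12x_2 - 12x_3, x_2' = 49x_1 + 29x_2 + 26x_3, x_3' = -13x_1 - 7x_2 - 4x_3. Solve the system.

Coefficient matrix A = [[-20, -12, -12], [49, 29, 26], [-13, -7, -4]].
det(A - λI) = 0 gives eigenvalues λ = 4, 3, -2.
For λ=4: eigenvector (1,-3,1).
For λ=3: eigenvector (0,-1,1).
For λ=-2: eigenvector (-2,4,-1).
General solution: K_1e^(4t)(1,-3,1) + K_2e^(3t)(0,-1,1) + K_3e^(-2t)(-2,4,-1).

x_1(t) = K_1e^(4t) - 2K_3e^(-2t), x_2(t) = -3K_1e^(4t) - K_2e^(3t) + 4K_3e^(-2t), x_3(t) = K_1e^(4t) + K_2e^(3t) - K_3e^(-2t)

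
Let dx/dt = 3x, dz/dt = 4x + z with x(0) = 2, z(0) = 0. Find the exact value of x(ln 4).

A = [[3,0],[4,1]]; eigenvalues λ = 1, 3.
Eigenvectors: (0,-1) for λ=1, (-1,-2) for λ=3.
From the initial condition, c_1 = 4, c_2 = -2.
x(ln 4) = (4)(4^1)(0) + (-2)(4^3)(-1) = 128.

128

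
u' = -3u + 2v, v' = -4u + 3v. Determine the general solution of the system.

u(t) = -C_1e^(t) + C_2e^(-t), v(t) = -2C_1e^(t) + C_2e^(-t)

Coefficient matrix A = [[-3, 2], [-4, 3]].
Characteristic polynomial det(A - λI) = λ^2 - 1 = 0.
Eigenvalues λ = 1, -1.
For λ=1: (A-λI) row 1 is [-4, 2], so an eigenvector is (-1, -2).
For λ=-1: (A-λI) row 1 is [-2, 2], so an eigenvector is (1, 1).
General solution: C_1e^(t)(-1,-2) + C_2e^(-t)(1,1).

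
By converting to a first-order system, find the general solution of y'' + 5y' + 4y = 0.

y(t) = K_1e^(-t) + K_2e^(-4t)

Let x_1 = y, x_2 = y'. Then x_1' = x_2 and x_2' = -4x_1 - 5x_2.
A = [[0,1],[-4,-5]]; det(A-λI) = λ^2 + 5λ + 4.
Eigenvalues λ = -1, -4 with eigenvectors (1,-1), (1,-4).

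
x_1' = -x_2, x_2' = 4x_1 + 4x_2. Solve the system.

x_1(t) = -K_1e^(2t) - K_2te^(2t), x_2(t) = 2K_1e^(2t) + 2K_2te^(2t) + K_2e^(2t)

Coefficient matrix A = [[0, -1], [4, 4]].
Characteristic polynomial det(A - λI) = λ^2 - 4λ + 4 = 0.
Single eigenvalue λ = 2 with algebraic multiplicity 2.
Eigenvector v = (-1,2); generalized eigenvector w with (A-λI)w=v is (0,1).
General solution: e^(2t)[K_1·v + K_2·(t·v + w)].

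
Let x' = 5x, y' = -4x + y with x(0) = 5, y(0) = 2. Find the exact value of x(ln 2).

A = [[5,0],[-4,1]]; eigenvalues λ = 5, 1.
Eigenvectors: (-1,1) for λ=5, (0,1) for λ=1.
From the initial condition, c_1 = -5, c_2 = 7.
x(ln 2) = (-5)(2^5)(-1) + (7)(2^1)(0) = 160.

160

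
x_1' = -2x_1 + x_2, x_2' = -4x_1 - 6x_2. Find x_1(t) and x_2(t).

x_1(t) = C_1e^(-4t) + C_2te^(-4t) + 2C_2e^(-4t), x_2(t) = -2C_1e^(-4t) - 2C_2te^(-4t) - 3C_2e^(-4t)

Coefficient matrix A = [[-2, 1], [-4, -6]].
Characteristic polynomial det(A - λI) = λ^2 + 8λ + 16 = 0.
Single eigenvalue λ = -4 with algebraic multiplicity 2.
Eigenvector v = (1,-2); generalized eigenvector w with (A-λI)w=v is (2,-3).
General solution: e^(-4t)[C_1·v + C_2·(t·v + w)].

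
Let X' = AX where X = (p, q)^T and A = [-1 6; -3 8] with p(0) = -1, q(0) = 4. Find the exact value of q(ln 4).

9136

A = [[-1,6],[-3,8]]; eigenvalues λ = 2, 5.
Eigenvectors: (2,1) for λ=2, (1,1) for λ=5.
From the initial condition, c_1 = -5, c_2 = 9.
q(ln 4) = (-5)(4^2)(1) + (9)(4^5)(1) = 9136.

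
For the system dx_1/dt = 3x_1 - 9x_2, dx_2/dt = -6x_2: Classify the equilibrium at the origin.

saddle

A = [[3,-9],[0,-6]]; det(A-λI) = λ^2 + 3λ - 18.
λ = -6, 3: opposite signs.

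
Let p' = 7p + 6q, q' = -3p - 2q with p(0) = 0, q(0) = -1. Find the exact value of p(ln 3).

-156

A = [[7,6],[-3,-2]]; eigenvalues λ = 1, 4.
Eigenvectors: (-1,1) for λ=1, (2,-1) for λ=4.
From the initial condition, c_1 = -2, c_2 = -1.
p(ln 3) = (-2)(3^1)(-1) + (-1)(3^4)(2) = -156.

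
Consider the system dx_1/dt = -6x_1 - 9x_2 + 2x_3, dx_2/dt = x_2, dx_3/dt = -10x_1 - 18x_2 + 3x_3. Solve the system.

x_1(t) = c_1e^(-2t) - 3c_2e^(t) + 2c_3e^(-t), x_2(t) = c_2e^(t), x_3(t) = 2c_1e^(-2t) - 6c_2e^(t) + 5c_3e^(-t)

Coefficient matrix A = [[-6, -9, 2], [0, 1, 0], [-10, -18, 3]].
det(A - λI) = 0 gives eigenvalues λ = -2, 1, -1.
For λ=-2: eigenvector (1,0,2).
For λ=1: eigenvector (-3,1,-6).
For λ=-1: eigenvector (2,0,5).
General solution: c_1e^(-2t)(1,0,2) + c_2e^(t)(-3,1,-6) + c_3e^(-t)(2,0,5).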